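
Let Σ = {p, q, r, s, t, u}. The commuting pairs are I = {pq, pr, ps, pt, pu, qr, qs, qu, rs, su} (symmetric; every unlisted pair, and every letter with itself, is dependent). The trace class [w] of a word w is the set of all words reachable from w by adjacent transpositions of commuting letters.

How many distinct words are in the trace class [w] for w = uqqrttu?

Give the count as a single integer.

piece 0:u — minimal
piece 1:q — minimal
piece 2:q rests on {1:q}
piece 3:r rests on {0:u}
piece 4:t rests on {2:q, 3:r}
piece 5:t rests on {4:t}
piece 6:u rests on {5:t}
minimal pieces: {0:u, 1:q}
ways to finish when only these pieces remain (= sum over removing one remaining piece with nothing left below it):
  1 left: {6}→1
  2 left: {5,6}→1
  3 left: {4,5,6}→1
  4 left: {2,4,5,6}→1  {3,4,5,6}→1
  5 left: {0,3,4,5,6}→1  {1,2,4,5,6}→1  {2,3,4,5,6}→2
  placing 0:u first → 3 extensions
  placing 1:q first → 3 extensions
total linear extensions = 6

6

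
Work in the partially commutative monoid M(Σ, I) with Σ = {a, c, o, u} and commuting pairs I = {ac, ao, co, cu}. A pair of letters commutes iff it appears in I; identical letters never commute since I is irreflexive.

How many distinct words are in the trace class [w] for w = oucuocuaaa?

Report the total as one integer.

piece 0:o — minimal
piece 1:u rests on {0:o}
piece 2:c — minimal
piece 3:u rests on {1:u}
piece 4:o rests on {3:u}
piece 5:c rests on {2:c}
piece 6:u rests on {4:o}
piece 7:a rests on {6:u}
piece 8:a rests on {7:a}
piece 9:a rests on {8:a}
minimal pieces: {0:o, 2:c}
ways to finish when only these pieces remain (= sum over removing one remaining piece with nothing left below it):
  1 left: {5}→1  {9}→1
  2 left: {2,5}→1  {5,9}→2  {8,9}→1
  3 left: {2,5,9}→3  {5,8,9}→3  {7,8,9}→1
  4 left: {2,5,8,9}→6  {5,7,8,9}→4  {6,7,8,9}→1
  5 left: {2,5,7,8,9}→10  {4,6,7,8,9}→1  {5,6,7,8,9}→5
  6 left: {2,5,6,7,8,9}→15  {3,4,6,7,8,9}→1  {4,5,6,7,8,9}→6
  7 left: {1,3,4,6,7,8,9}→1  {2,4,5,6,7,8,9}→21  {3,4,5,6,7,8,9}→7
  8 left: {0,1,3,4,6,7,8,9}→1  {1,3,4,5,6,7,8,9}→8  {2,3,4,5,6,7,8,9}→28
  placing 0:o first → 36 extensions
  placing 2:c first → 9 extensions
total linear extensions = 45

45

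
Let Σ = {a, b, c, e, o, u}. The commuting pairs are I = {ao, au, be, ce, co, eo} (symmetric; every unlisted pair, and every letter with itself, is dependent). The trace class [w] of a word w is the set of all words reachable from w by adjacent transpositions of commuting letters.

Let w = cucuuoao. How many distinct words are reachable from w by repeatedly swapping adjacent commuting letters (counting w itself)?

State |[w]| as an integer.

#0=c has no predecessor
#1=u depends on [0:c]
#2=c depends on [1:u]
#3=u depends on [2:c]
#4=u depends on [3:u]
#5=o depends on [4:u]
#6=a depends on [2:c]
#7=o depends on [5:o]
sources: [0:c]
N(rest) = Σ N(rest − s) over sources s of rest; N(one piece) = 1:
  size 1 → [6]=1  [7]=1
  size 2 → [5,7]=1  [6,7]=2
  size 3 → [4,5,7]=1  [5,6,7]=3
  size 4 → [3,4,5,7]=1  [4,5,6,7]=4
  size 5 → [3,4,5,6,7]=5
  size 6 → [2,3,4,5,6,7]=5
  first=0(c) contributes 5

5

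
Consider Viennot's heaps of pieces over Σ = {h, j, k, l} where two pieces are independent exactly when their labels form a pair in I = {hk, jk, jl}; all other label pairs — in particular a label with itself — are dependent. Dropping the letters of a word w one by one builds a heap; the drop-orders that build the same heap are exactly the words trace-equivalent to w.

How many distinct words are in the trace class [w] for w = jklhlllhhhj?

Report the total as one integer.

3

#0=j has no predecessor
#1=k has no predecessor
#2=l depends on [1:k]
#3=h depends on [0:j, 2:l]
#4=l depends on [3:h]
#5=l depends on [4:l]
#6=l depends on [5:l]
#7=h depends on [6:l]
#8=h depends on [7:h]
#9=h depends on [8:h]
#10=j depends on [9:h]
sources: [0:j, 1:k]
N(rest) = Σ N(rest − s) over sources s of rest; N(one piece) = 1:
  size 1 → [10]=1
  size 2 → [9,10]=1
  size 3 → [8,9,10]=1
  size 4 → [7,8,9,10]=1
  size 5 → [6,7,8,9,10]=1
  size 6 → [5,6,7,8,9,10]=1
  size 7 → [4,5,6,7,8,9,10]=1
  size 8 → [3,4,5,6,7,8,9,10]=1
  size 9 → [0,3,4,5,6,7,8,9,10]=1  [2,3,4,5,6,7,8,9,10]=1
  first=0(j) contributes 1
  first=1(k) contributes 2
|[w]| = 3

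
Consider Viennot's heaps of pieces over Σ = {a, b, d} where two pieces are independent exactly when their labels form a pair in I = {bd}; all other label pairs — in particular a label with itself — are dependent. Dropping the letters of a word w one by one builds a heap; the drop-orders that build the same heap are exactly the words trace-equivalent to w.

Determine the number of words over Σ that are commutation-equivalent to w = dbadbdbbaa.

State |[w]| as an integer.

20

#0=d has no predecessor
#1=b has no predecessor
#2=a depends on [0:d, 1:b]
#3=d depends on [2:a]
#4=b depends on [2:a]
#5=d depends on [3:d]
#6=b depends on [4:b]
#7=b depends on [6:b]
#8=a depends on [5:d, 7:b]
#9=a depends on [8:a]
sources: [0:d, 1:b]
N(rest) = Σ N(rest − s) over sources s of rest; N(one piece) = 1:
  size 1 → [9]=1
  size 2 → [8,9]=1
  size 3 → [5,8,9]=1  [7,8,9]=1
  size 4 → [3,5,8,9]=1  [5,7,8,9]=2  [6,7,8,9]=1
  size 5 → [3,5,7,8,9]=3  [4,6,7,8,9]=1  [5,6,7,8,9]=3
  size 6 → [3,5,6,7,8,9]=6  [4,5,6,7,8,9]=4
  size 7 → [3,4,5,6,7,8,9]=10
  size 8 → [2,3,4,5,6,7,8,9]=10
  first=0(d) contributes 10
  first=1(b) contributes 10
|[w]| = 20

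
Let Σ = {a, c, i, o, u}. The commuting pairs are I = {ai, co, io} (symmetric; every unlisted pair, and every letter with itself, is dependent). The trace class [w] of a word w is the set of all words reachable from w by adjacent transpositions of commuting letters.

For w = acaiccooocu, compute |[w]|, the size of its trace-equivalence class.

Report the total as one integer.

55

drop 0:a onto floor
drop 1:c onto {0:a}
drop 2:a onto {1:c}
drop 3:i onto {1:c}
drop 4:c onto {2:a, 3:i}
drop 5:c onto {4:c}
drop 6:o onto {2:a}
drop 7:o onto {6:o}
drop 8:o onto {7:o}
drop 9:c onto {5:c}
drop 10:u onto {8:o, 9:c}
ground layer = {0:a}
drop-orders for the pieces not yet dropped (sum over which currently-grounded one goes next):
  1 to go: {10} 1
  2 to go: {8,10} 1  {9,10} 1
  3 to go: {5,9,10} 1  {7,8,10} 1  {8,9,10} 2
  4 to go: {4,5,9,10} 1  {5,8,9,10} 3  {6,7,8,10} 1  {7,8,9,10} 3
  5 to go: {3,4,5,9,10} 1  {4,5,8,9,10} 4  {5,7,8,9,10} 6  {6,7,8,9,10} 4
  6 to go: {3,4,5,8,9,10} 5  {4,5,7,8,9,10} 10  {5,6,7,8,9,10} 10
  7 to go: {3,4,5,7,8,9,10} 15  {4,5,6,7,8,9,10} 20
  8 to go: {2,4,5,6,7,8,9,10} 20  {3,4,5,6,7,8,9,10} 35
  9 to go: {2,3,4,5,6,7,8,9,10} 55
  if 0:a drops first: 55 orders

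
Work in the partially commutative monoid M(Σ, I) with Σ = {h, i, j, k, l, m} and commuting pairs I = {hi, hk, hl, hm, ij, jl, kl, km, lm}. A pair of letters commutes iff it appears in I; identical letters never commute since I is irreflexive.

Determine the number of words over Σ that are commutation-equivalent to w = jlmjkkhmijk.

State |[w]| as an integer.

drop 0:j onto floor
drop 1:l onto floor
drop 2:m onto {0:j}
drop 3:j onto {2:m}
drop 4:k onto {3:j}
drop 5:k onto {4:k}
drop 6:h onto {3:j}
drop 7:m onto {3:j}
drop 8:i onto {1:l, 5:k, 7:m}
drop 9:j onto {5:k, 6:h, 7:m}
drop 10:k onto {8:i, 9:j}
ground layer = {0:j, 1:l}
drop-orders for the pieces not yet dropped (sum over which currently-grounded one goes next):
  1 to go: {10} 1
  2 to go: {8,10} 1  {9,10} 1
  3 to go: {1,8,10} 1  {6,9,10} 1  {8,9,10} 2
  4 to go: {1,8,9,10} 3  {5,8,9,10} 2  {6,8,9,10} 3  {7,8,9,10} 2
  5 to go: {1,5,8,9,10} 5  {1,6,8,9,10} 6  {1,7,8,9,10} 5  {4,5,8,9,10} 2  {5,6,8,9,10} 5  {5,7,8,9,10} 4  {6,7,8,9,10} 5
  6 to go: {1,4,5,8,9,10} 7  {1,5,6,8,9,10} 16  {1,5,7,8,9,10} 14  {1,6,7,8,9,10} 16  {4,5,6,8,9,10} 7  {4,5,7,8,9,10} 6  {5,6,7,8,9,10} 14
  7 to go: {1,4,5,6,8,9,10} 30  {1,4,5,7,8,9,10} 27  {1,5,6,7,8,9,10} 60  {4,5,6,7,8,9,10} 27
  8 to go: {1,4,5,6,7,8,9,10} 144  {3,4,5,6,7,8,9,10} 27
  9 to go: {1,3,4,5,6,7,8,9,10} 171  {2,3,4,5,6,7,8,9,10} 27
  if 0:j drops first: 198 orders
  if 1:l drops first: 27 orders
heap linearizations: 225

225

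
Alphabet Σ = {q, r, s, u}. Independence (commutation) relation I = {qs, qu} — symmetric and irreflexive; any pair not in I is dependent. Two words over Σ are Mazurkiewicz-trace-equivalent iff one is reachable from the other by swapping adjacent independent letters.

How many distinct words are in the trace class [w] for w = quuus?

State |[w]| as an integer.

5

#0=q has no predecessor
#1=u has no predecessor
#2=u depends on [1:u]
#3=u depends on [2:u]
#4=s depends on [3:u]
sources: [0:q, 1:u]
N(rest) = Σ N(rest − s) over sources s of rest; N(one piece) = 1:
  size 1 → [0]=1  [4]=1
  size 2 → [0,4]=2  [3,4]=1
  size 3 → [0,3,4]=3  [2,3,4]=1
  first=0(q) contributes 1
  first=1(u) contributes 4
|[w]| = 5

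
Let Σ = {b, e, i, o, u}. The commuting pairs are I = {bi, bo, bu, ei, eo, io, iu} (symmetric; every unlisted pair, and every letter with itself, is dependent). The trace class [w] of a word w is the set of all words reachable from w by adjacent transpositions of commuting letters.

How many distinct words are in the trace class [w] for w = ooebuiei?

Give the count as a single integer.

252

#0=o has no predecessor
#1=o depends on [0:o]
#2=e has no predecessor
#3=b depends on [2:e]
#4=u depends on [1:o, 2:e]
#5=i has no predecessor
#6=e depends on [3:b, 4:u]
#7=i depends on [5:i]
sources: [0:o, 2:e, 5:i]
N(rest) = Σ N(rest − s) over sources s of rest; N(one piece) = 1:
  size 1 → [6]=1  [7]=1
  size 2 → [3,6]=1  [4,6]=1  [5,7]=1  [6,7]=2
  size 3 → [1,4,6]=1  [3,4,6]=2  [3,6,7]=3  [4,6,7]=3  [5,6,7]=3
  size 4 → [0,1,4,6]=1  [1,3,4,6]=3  [1,4,6,7]=4  [2,3,4,6]=2  [3,4,6,7]=8  [3,5,6,7]=6  [4,5,6,7]=6
  size 5 → [0,1,3,4,6]=4  [0,1,4,6,7]=5  [1,2,3,4,6]=5  [1,3,4,6,7]=15  [1,4,5,6,7]=10  [2,3,4,6,7]=10  [3,4,5,6,7]=20
  size 6 → [0,1,2,3,4,6]=9  [0,1,3,4,6,7]=24  [0,1,4,5,6,7]=15  [1,2,3,4,6,7]=30  [1,3,4,5,6,7]=45  [2,3,4,5,6,7]=30
  first=0(o) contributes 105
  first=2(e) contributes 84
  first=5(i) contributes 63
|[w]| = 252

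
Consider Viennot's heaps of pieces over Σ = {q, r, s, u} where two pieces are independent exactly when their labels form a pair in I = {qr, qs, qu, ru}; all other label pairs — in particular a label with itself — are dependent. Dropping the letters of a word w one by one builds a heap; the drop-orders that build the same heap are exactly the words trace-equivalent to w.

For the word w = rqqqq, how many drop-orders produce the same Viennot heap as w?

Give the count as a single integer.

#0=r has no predecessor
#1=q has no predecessor
#2=q depends on [1:q]
#3=q depends on [2:q]
#4=q depends on [3:q]
sources: [0:r, 1:q]
N(rest) = Σ N(rest − s) over sources s of rest; N(one piece) = 1:
  size 1 → [0]=1  [4]=1
  size 2 → [0,4]=2  [3,4]=1
  size 3 → [0,3,4]=3  [2,3,4]=1
  first=0(r) contributes 1
  first=1(q) contributes 4
|[w]| = 5

5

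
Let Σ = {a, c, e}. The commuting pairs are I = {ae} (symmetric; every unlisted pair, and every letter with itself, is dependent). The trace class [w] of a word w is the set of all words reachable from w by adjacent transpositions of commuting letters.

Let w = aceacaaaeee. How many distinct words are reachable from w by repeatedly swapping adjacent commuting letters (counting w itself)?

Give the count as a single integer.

#0=a has no predecessor
#1=c depends on [0:a]
#2=e depends on [1:c]
#3=a depends on [1:c]
#4=c depends on [2:e, 3:a]
#5=a depends on [4:c]
#6=a depends on [5:a]
#7=a depends on [6:a]
#8=e depends on [4:c]
#9=e depends on [8:e]
#10=e depends on [9:e]
sources: [0:a]
N(rest) = Σ N(rest − s) over sources s of rest; N(one piece) = 1:
  size 1 → [7]=1  [10]=1
  size 2 → [6,7]=1  [7,10]=2  [9,10]=1
  size 3 → [5,6,7]=1  [6,7,10]=3  [7,9,10]=3  [8,9,10]=1
  size 4 → [5,6,7,10]=4  [6,7,9,10]=6  [7,8,9,10]=4
  size 5 → [5,6,7,9,10]=10  [6,7,8,9,10]=10
  size 6 → [5,6,7,8,9,10]=20
  size 7 → [4,5,6,7,8,9,10]=20
  size 8 → [2,4,5,6,7,8,9,10]=20  [3,4,5,6,7,8,9,10]=20
  size 9 → [2,3,4,5,6,7,8,9,10]=40
  first=0(a) contributes 40

40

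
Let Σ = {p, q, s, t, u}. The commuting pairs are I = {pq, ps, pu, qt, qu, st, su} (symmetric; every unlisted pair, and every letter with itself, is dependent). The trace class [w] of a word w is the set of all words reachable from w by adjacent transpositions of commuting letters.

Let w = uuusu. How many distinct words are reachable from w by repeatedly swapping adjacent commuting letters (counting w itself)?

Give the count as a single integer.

0(u) covers ∅
1(u) covers 0:u
2(u) covers 1:u
3(s) covers ∅
4(u) covers 2:u
floor of heap: 0:u, 3:s
completions by unplaced set U, small U first (add the entries for U minus each lowest piece of U):
  |U|=1: {3}:1  {4}:1
  |U|=2: {2,4}:1  {3,4}:2
  |U|=3: {1,2,4}:1  {2,3,4}:3
  start at 0(u): 4
  start at 3(s): 1
sum over floor = 5

5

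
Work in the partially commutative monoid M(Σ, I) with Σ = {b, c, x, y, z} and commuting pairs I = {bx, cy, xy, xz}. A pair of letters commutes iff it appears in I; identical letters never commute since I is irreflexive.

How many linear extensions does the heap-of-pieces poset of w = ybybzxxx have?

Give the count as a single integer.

piece 0:y — minimal
piece 1:b rests on {0:y}
piece 2:y rests on {1:b}
piece 3:b rests on {2:y}
piece 4:z rests on {3:b}
piece 5:x — minimal
piece 6:x rests on {5:x}
piece 7:x rests on {6:x}
minimal pieces: {0:y, 5:x}
ways to finish when only these pieces remain (= sum over removing one remaining piece with nothing left below it):
  1 left: {4}→1  {7}→1
  2 left: {3,4}→1  {4,7}→2  {6,7}→1
  3 left: {2,3,4}→1  {3,4,7}→3  {4,6,7}→3  {5,6,7}→1
  4 left: {1,2,3,4}→1  {2,3,4,7}→4  {3,4,6,7}→6  {4,5,6,7}→4
  5 left: {0,1,2,3,4}→1  {1,2,3,4,7}→5  {2,3,4,6,7}→10  {3,4,5,6,7}→10
  6 left: {0,1,2,3,4,7}→6  {1,2,3,4,6,7}→15  {2,3,4,5,6,7}→20
  placing 0:y first → 35 extensions
  placing 5:x first → 21 extensions
total linear extensions = 56

56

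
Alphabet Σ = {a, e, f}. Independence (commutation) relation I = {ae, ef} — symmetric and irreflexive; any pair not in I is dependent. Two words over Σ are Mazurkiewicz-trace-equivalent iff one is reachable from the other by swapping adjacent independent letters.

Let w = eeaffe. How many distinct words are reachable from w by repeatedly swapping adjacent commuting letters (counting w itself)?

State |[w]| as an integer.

20

drop 0:e onto floor
drop 1:e onto {0:e}
drop 2:a onto floor
drop 3:f onto {2:a}
drop 4:f onto {3:f}
drop 5:e onto {1:e}
ground layer = {0:e, 2:a}
drop-orders for the pieces not yet dropped (sum over which currently-grounded one goes next):
  1 to go: {4} 1  {5} 1
  2 to go: {1,5} 1  {3,4} 1  {4,5} 2
  3 to go: {0,1,5} 1  {1,4,5} 3  {2,3,4} 1  {3,4,5} 3
  4 to go: {0,1,4,5} 4  {1,3,4,5} 6  {2,3,4,5} 4
  if 0:e drops first: 10 orders
  if 2:a drops first: 10 orders
heap linearizations: 20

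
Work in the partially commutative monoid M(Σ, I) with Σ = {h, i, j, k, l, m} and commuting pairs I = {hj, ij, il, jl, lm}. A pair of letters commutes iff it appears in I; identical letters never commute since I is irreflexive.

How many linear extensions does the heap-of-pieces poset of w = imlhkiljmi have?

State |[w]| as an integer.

0(i) covers ∅
1(m) covers 0:i
2(l) covers ∅
3(h) covers 1:m, 2:l
4(k) covers 3:h
5(i) covers 4:k
6(l) covers 4:k
7(j) covers 4:k
8(m) covers 5:i, 7:j
9(i) covers 8:m
floor of heap: 0:i, 2:l
completions by unplaced set U, small U first (add the entries for U minus each lowest piece of U):
  |U|=1: {6}:1  {9}:1
  |U|=2: {6,9}:2  {8,9}:1
  |U|=3: {5,8,9}:1  {6,8,9}:3  {7,8,9}:1
  |U|=4: {5,6,8,9}:4  {5,7,8,9}:2  {6,7,8,9}:4
  |U|=5: {5,6,7,8,9}:10
  |U|=6: {4,5,6,7,8,9}:10
  |U|=7: {3,4,5,6,7,8,9}:10
  |U|=8: {1,3,4,5,6,7,8,9}:10  {2,3,4,5,6,7,8,9}:10
  start at 0(i): 20
  start at 2(l): 10
sum over floor = 30

30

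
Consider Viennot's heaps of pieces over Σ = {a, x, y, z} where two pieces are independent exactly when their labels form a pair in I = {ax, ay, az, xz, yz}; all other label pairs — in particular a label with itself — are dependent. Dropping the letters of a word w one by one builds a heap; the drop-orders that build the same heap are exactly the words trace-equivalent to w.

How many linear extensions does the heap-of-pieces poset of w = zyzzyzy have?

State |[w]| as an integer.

35

drop 0:z onto floor
drop 1:y onto floor
drop 2:z onto {0:z}
drop 3:z onto {2:z}
drop 4:y onto {1:y}
drop 5:z onto {3:z}
drop 6:y onto {4:y}
ground layer = {0:z, 1:y}
drop-orders for the pieces not yet dropped (sum over which currently-grounded one goes next):
  1 to go: {5} 1  {6} 1
  2 to go: {3,5} 1  {4,6} 1  {5,6} 2
  3 to go: {1,4,6} 1  {2,3,5} 1  {3,5,6} 3  {4,5,6} 3
  4 to go: {0,2,3,5} 1  {1,4,5,6} 4  {2,3,5,6} 4  {3,4,5,6} 6
  5 to go: {0,2,3,5,6} 5  {1,3,4,5,6} 10  {2,3,4,5,6} 10
  if 0:z drops first: 20 orders
  if 1:y drops first: 15 orders
heap linearizations: 35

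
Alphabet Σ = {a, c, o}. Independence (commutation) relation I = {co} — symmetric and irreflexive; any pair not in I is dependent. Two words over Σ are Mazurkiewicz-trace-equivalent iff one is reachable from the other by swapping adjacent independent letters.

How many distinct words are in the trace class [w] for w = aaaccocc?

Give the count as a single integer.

drop 0:a onto floor
drop 1:a onto {0:a}
drop 2:a onto {1:a}
drop 3:c onto {2:a}
drop 4:c onto {3:c}
drop 5:o onto {2:a}
drop 6:c onto {4:c}
drop 7:c onto {6:c}
ground layer = {0:a}
drop-orders for the pieces not yet dropped (sum over which currently-grounded one goes next):
  1 to go: {5} 1  {7} 1
  2 to go: {5,7} 2  {6,7} 1
  3 to go: {4,6,7} 1  {5,6,7} 3
  4 to go: {3,4,6,7} 1  {4,5,6,7} 4
  5 to go: {3,4,5,6,7} 5
  6 to go: {2,3,4,5,6,7} 5
  if 0:a drops first: 5 orders

5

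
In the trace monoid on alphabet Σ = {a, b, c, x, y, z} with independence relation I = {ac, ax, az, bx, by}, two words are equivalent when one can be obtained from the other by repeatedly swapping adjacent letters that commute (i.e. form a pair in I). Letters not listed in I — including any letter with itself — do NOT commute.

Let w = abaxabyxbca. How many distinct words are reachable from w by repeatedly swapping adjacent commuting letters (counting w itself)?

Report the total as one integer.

drop 0:a onto floor
drop 1:b onto {0:a}
drop 2:a onto {1:b}
drop 3:x onto floor
drop 4:a onto {2:a}
drop 5:b onto {4:a}
drop 6:y onto {3:x, 4:a}
drop 7:x onto {6:y}
drop 8:b onto {5:b}
drop 9:c onto {7:x, 8:b}
drop 10:a onto {6:y, 8:b}
ground layer = {0:a, 3:x}
drop-orders for the pieces not yet dropped (sum over which currently-grounded one goes next):
  1 to go: {9} 1  {10} 1
  2 to go: {7,9} 1  {9,10} 2
  3 to go: {7,9,10} 3  {8,9,10} 2
  4 to go: {5,8,9,10} 2  {6,7,9,10} 3  {7,8,9,10} 5
  5 to go: {3,6,7,9,10} 3  {5,7,8,9,10} 7  {6,7,8,9,10} 8
  6 to go: {3,6,7,8,9,10} 11  {5,6,7,8,9,10} 15
  7 to go: {3,5,6,7,8,9,10} 26  {4,5,6,7,8,9,10} 15
  8 to go: {2,4,5,6,7,8,9,10} 15  {3,4,5,6,7,8,9,10} 41
  9 to go: {1,2,4,5,6,7,8,9,10} 15  {2,3,4,5,6,7,8,9,10} 56
  if 0:a drops first: 71 orders
  if 3:x drops first: 15 orders
heap linearizations: 86

86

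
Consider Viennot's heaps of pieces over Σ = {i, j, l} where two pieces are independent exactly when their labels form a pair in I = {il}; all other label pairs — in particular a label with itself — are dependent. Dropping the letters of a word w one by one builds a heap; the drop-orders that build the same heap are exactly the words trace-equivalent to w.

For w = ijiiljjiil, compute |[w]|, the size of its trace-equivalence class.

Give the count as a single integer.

9

piece 0:i — minimal
piece 1:j rests on {0:i}
piece 2:i rests on {1:j}
piece 3:i rests on {2:i}
piece 4:l rests on {1:j}
piece 5:j rests on {3:i, 4:l}
piece 6:j rests on {5:j}
piece 7:i rests on {6:j}
piece 8:i rests on {7:i}
piece 9:l rests on {6:j}
minimal pieces: {0:i}
ways to finish when only these pieces remain (= sum over removing one remaining piece with nothing left below it):
  1 left: {8}→1  {9}→1
  2 left: {7,8}→1  {8,9}→2
  3 left: {7,8,9}→3
  4 left: {6,7,8,9}→3
  5 left: {5,6,7,8,9}→3
  6 left: {3,5,6,7,8,9}→3  {4,5,6,7,8,9}→3
  7 left: {2,3,5,6,7,8,9}→3  {3,4,5,6,7,8,9}→6
  8 left: {2,3,4,5,6,7,8,9}→9
  placing 0:i first → 9 extensions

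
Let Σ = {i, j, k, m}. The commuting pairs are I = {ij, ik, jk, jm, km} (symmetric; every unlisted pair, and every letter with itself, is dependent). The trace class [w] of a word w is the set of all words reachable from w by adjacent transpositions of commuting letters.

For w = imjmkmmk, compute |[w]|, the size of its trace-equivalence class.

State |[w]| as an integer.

168

0(i) covers ∅
1(m) covers 0:i
2(j) covers ∅
3(m) covers 1:m
4(k) covers ∅
5(m) covers 3:m
6(m) covers 5:m
7(k) covers 4:k
floor of heap: 0:i, 2:j, 4:k
completions by unplaced set U, small U first (add the entries for U minus each lowest piece of U):
  |U|=1: {2}:1  {6}:1  {7}:1
  |U|=2: {2,6}:2  {2,7}:2  {4,7}:1  {5,6}:1  {6,7}:2
  |U|=3: {2,4,7}:3  {2,5,6}:3  {2,6,7}:6  {3,5,6}:1  {4,6,7}:3  {5,6,7}:3
  |U|=4: {1,3,5,6}:1  {2,3,5,6}:4  {2,4,6,7}:12  {2,5,6,7}:12  {3,5,6,7}:4  {4,5,6,7}:6
  |U|=5: {0,1,3,5,6}:1  {1,2,3,5,6}:5  {1,3,5,6,7}:5  {2,3,5,6,7}:20  {2,4,5,6,7}:30  {3,4,5,6,7}:10
  |U|=6: {0,1,2,3,5,6}:6  {0,1,3,5,6,7}:6  {1,2,3,5,6,7}:30  {1,3,4,5,6,7}:15  {2,3,4,5,6,7}:60
  start at 0(i): 105
  start at 2(j): 21
  start at 4(k): 42
sum over floor = 168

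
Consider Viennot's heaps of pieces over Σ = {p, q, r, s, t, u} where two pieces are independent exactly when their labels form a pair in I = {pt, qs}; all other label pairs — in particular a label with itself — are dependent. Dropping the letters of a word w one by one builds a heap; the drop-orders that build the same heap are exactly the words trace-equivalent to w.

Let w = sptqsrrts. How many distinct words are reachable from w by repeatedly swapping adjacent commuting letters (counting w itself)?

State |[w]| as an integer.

#0=s has no predecessor
#1=p depends on [0:s]
#2=t depends on [0:s]
#3=q depends on [1:p, 2:t]
#4=s depends on [1:p, 2:t]
#5=r depends on [3:q, 4:s]
#6=r depends on [5:r]
#7=t depends on [6:r]
#8=s depends on [7:t]
sources: [0:s]
N(rest) = Σ N(rest − s) over sources s of rest; N(one piece) = 1:
  size 1 → [8]=1
  size 2 → [7,8]=1
  size 3 → [6,7,8]=1
  size 4 → [5,6,7,8]=1
  size 5 → [3,5,6,7,8]=1  [4,5,6,7,8]=1
  size 6 → [3,4,5,6,7,8]=2
  size 7 → [1,3,4,5,6,7,8]=2  [2,3,4,5,6,7,8]=2
  first=0(s) contributes 4

4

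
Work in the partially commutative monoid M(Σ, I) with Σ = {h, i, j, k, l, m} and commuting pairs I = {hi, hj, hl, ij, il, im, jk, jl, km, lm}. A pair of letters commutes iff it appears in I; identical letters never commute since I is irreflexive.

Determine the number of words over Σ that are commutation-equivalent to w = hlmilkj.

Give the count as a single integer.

102

piece 0:h — minimal
piece 1:l — minimal
piece 2:m rests on {0:h}
piece 3:i — minimal
piece 4:l rests on {1:l}
piece 5:k rests on {0:h, 3:i, 4:l}
piece 6:j rests on {2:m}
minimal pieces: {0:h, 1:l, 3:i}
ways to finish when only these pieces remain (= sum over removing one remaining piece with nothing left below it):
  1 left: {5}→1  {6}→1
  2 left: {2,6}→1  {3,5}→1  {4,5}→1  {5,6}→2
  3 left: {1,4,5}→1  {2,5,6}→3  {3,4,5}→2  {3,5,6}→3  {4,5,6}→3
  4 left: {0,2,5,6}→3  {1,3,4,5}→3  {1,4,5,6}→4  {2,3,5,6}→6  {2,4,5,6}→6  {3,4,5,6}→8
  5 left: {0,2,3,5,6}→9  {0,2,4,5,6}→9  {1,2,4,5,6}→10  {1,3,4,5,6}→15  {2,3,4,5,6}→20
  placing 0:h first → 45 extensions
  placing 1:l first → 38 extensions
  placing 3:i first → 19 extensions
total linear extensions = 102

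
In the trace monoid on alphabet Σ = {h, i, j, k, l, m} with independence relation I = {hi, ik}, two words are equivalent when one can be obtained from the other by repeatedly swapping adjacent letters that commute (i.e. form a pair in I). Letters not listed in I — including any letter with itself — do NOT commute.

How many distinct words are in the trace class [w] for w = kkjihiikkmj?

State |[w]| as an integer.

20

piece 0:k — minimal
piece 1:k rests on {0:k}
piece 2:j rests on {1:k}
piece 3:i rests on {2:j}
piece 4:h rests on {2:j}
piece 5:i rests on {3:i}
piece 6:i rests on {5:i}
piece 7:k rests on {4:h}
piece 8:k rests on {7:k}
piece 9:m rests on {6:i, 8:k}
piece 10:j rests on {9:m}
minimal pieces: {0:k}
ways to finish when only these pieces remain (= sum over removing one remaining piece with nothing left below it):
  1 left: {10}→1
  2 left: {9,10}→1
  3 left: {6,9,10}→1  {8,9,10}→1
  4 left: {5,6,9,10}→1  {6,8,9,10}→2  {7,8,9,10}→1
  5 left: {3,5,6,9,10}→1  {4,7,8,9,10}→1  {5,6,8,9,10}→3  {6,7,8,9,10}→3
  6 left: {3,5,6,8,9,10}→4  {4,6,7,8,9,10}→4  {5,6,7,8,9,10}→6
  7 left: {3,5,6,7,8,9,10}→10  {4,5,6,7,8,9,10}→10
  8 left: {3,4,5,6,7,8,9,10}→20
  9 left: {2,3,4,5,6,7,8,9,10}→20
  placing 0:k first → 20 extensions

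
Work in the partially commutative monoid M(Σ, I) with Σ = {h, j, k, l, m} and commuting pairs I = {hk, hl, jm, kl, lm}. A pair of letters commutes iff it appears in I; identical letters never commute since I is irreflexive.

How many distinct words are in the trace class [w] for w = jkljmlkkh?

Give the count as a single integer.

66

#0=j has no predecessor
#1=k depends on [0:j]
#2=l depends on [0:j]
#3=j depends on [1:k, 2:l]
#4=m depends on [1:k]
#5=l depends on [3:j]
#6=k depends on [3:j, 4:m]
#7=k depends on [6:k]
#8=h depends on [3:j, 4:m]
sources: [0:j]
N(rest) = Σ N(rest − s) over sources s of rest; N(one piece) = 1:
  size 1 → [5]=1  [7]=1  [8]=1
  size 2 → [5,7]=2  [5,8]=2  [6,7]=1  [7,8]=2
  size 3 → [5,6,7]=3  [5,7,8]=6  [6,7,8]=3
  size 4 → [4,6,7,8]=3  [5,6,7,8]=12
  size 5 → [3,5,6,7,8]=12  [4,5,6,7,8]=15
  size 6 → [2,3,5,6,7,8]=12  [3,4,5,6,7,8]=27
  size 7 → [1,3,4,5,6,7,8]=27  [2,3,4,5,6,7,8]=39
  first=0(j) contributes 66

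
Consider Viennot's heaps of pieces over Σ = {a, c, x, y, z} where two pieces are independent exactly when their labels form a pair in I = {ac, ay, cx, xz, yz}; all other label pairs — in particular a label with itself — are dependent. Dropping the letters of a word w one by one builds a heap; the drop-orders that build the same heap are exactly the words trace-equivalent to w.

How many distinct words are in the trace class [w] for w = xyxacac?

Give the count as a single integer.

drop 0:x onto floor
drop 1:y onto {0:x}
drop 2:x onto {1:y}
drop 3:a onto {2:x}
drop 4:c onto {1:y}
drop 5:a onto {3:a}
drop 6:c onto {4:c}
ground layer = {0:x}
drop-orders for the pieces not yet dropped (sum over which currently-grounded one goes next):
  1 to go: {5} 1  {6} 1
  2 to go: {3,5} 1  {4,6} 1  {5,6} 2
  3 to go: {2,3,5} 1  {3,5,6} 3  {4,5,6} 3
  4 to go: {2,3,5,6} 4  {3,4,5,6} 6
  5 to go: {2,3,4,5,6} 10
  if 0:x drops first: 10 orders

10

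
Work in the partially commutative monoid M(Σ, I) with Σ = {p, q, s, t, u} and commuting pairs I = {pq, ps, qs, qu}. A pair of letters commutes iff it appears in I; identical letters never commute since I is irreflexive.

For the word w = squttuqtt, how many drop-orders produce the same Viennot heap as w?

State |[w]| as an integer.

6

piece 0:s — minimal
piece 1:q — minimal
piece 2:u rests on {0:s}
piece 3:t rests on {1:q, 2:u}
piece 4:t rests on {3:t}
piece 5:u rests on {4:t}
piece 6:q rests on {4:t}
piece 7:t rests on {5:u, 6:q}
piece 8:t rests on {7:t}
minimal pieces: {0:s, 1:q}
ways to finish when only these pieces remain (= sum over removing one remaining piece with nothing left below it):
  1 left: {8}→1
  2 left: {7,8}→1
  3 left: {5,7,8}→1  {6,7,8}→1
  4 left: {5,6,7,8}→2
  5 left: {4,5,6,7,8}→2
  6 left: {3,4,5,6,7,8}→2
  7 left: {1,3,4,5,6,7,8}→2  {2,3,4,5,6,7,8}→2
  placing 0:s first → 4 extensions
  placing 1:q first → 2 extensions
total linear extensions = 6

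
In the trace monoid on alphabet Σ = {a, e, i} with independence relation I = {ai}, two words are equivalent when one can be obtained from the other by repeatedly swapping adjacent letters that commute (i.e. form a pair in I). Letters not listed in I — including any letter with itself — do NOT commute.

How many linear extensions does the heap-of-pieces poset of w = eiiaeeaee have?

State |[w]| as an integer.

0(e) covers ∅
1(i) covers 0:e
2(i) covers 1:i
3(a) covers 0:e
4(e) covers 2:i, 3:a
5(e) covers 4:e
6(a) covers 5:e
7(e) covers 6:a
8(e) covers 7:e
floor of heap: 0:e
completions by unplaced set U, small U first (add the entries for U minus each lowest piece of U):
  |U|=1: {8}:1
  |U|=2: {7,8}:1
  |U|=3: {6,7,8}:1
  |U|=4: {5,6,7,8}:1
  |U|=5: {4,5,6,7,8}:1
  |U|=6: {2,4,5,6,7,8}:1  {3,4,5,6,7,8}:1
  |U|=7: {1,2,4,5,6,7,8}:1  {2,3,4,5,6,7,8}:2
  start at 0(e): 3

3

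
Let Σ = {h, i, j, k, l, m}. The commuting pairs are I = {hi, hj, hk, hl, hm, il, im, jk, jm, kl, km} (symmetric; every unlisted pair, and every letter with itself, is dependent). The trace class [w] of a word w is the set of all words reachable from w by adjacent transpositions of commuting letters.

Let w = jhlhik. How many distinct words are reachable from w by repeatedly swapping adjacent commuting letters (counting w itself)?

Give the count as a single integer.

0(j) covers ∅
1(h) covers ∅
2(l) covers 0:j
3(h) covers 1:h
4(i) covers 0:j
5(k) covers 4:i
floor of heap: 0:j, 1:h
completions by unplaced set U, small U first (add the entries for U minus each lowest piece of U):
  |U|=1: {2}:1  {3}:1  {5}:1
  |U|=2: {1,3}:1  {2,3}:2  {2,5}:2  {3,5}:2  {4,5}:1
  |U|=3: {1,2,3}:3  {1,3,5}:3  {2,3,5}:6  {2,4,5}:3  {3,4,5}:3
  |U|=4: {0,2,4,5}:3  {1,2,3,5}:12  {1,3,4,5}:6  {2,3,4,5}:12
  start at 0(j): 30
  start at 1(h): 15
sum over floor = 45

45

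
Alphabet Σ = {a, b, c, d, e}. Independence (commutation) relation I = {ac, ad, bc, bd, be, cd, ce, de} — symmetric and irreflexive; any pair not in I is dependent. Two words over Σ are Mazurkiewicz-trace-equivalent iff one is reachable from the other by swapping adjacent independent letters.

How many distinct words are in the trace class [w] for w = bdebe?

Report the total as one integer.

drop 0:b onto floor
drop 1:d onto floor
drop 2:e onto floor
drop 3:b onto {0:b}
drop 4:e onto {2:e}
ground layer = {0:b, 1:d, 2:e}
drop-orders for the pieces not yet dropped (sum over which currently-grounded one goes next):
  1 to go: {1} 1  {3} 1  {4} 1
  2 to go: {0,3} 1  {1,3} 2  {1,4} 2  {2,4} 1  {3,4} 2
  3 to go: {0,1,3} 3  {0,3,4} 3  {1,2,4} 3  {1,3,4} 6  {2,3,4} 3
  if 0:b drops first: 12 orders
  if 1:d drops first: 6 orders
  if 2:e drops first: 12 orders
heap linearizations: 30

30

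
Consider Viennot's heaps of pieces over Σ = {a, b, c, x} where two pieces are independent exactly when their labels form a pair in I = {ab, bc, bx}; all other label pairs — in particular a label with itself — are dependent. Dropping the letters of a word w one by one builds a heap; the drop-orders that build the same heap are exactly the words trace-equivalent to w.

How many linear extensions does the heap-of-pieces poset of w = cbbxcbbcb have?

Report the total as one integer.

126

0(c) covers ∅
1(b) covers ∅
2(b) covers 1:b
3(x) covers 0:c
4(c) covers 3:x
5(b) covers 2:b
6(b) covers 5:b
7(c) covers 4:c
8(b) covers 6:b
floor of heap: 0:c, 1:b
completions by unplaced set U, small U first (add the entries for U minus each lowest piece of U):
  |U|=1: {7}:1  {8}:1
  |U|=2: {4,7}:1  {6,8}:1  {7,8}:2
  |U|=3: {3,4,7}:1  {4,7,8}:3  {5,6,8}:1  {6,7,8}:3
  |U|=4: {0,3,4,7}:1  {2,5,6,8}:1  {3,4,7,8}:4  {4,6,7,8}:6  {5,6,7,8}:4
  |U|=5: {0,3,4,7,8}:5  {1,2,5,6,8}:1  {2,5,6,7,8}:5  {3,4,6,7,8}:10  {4,5,6,7,8}:10
  |U|=6: {0,3,4,6,7,8}:15  {1,2,5,6,7,8}:6  {2,4,5,6,7,8}:15  {3,4,5,6,7,8}:20
  |U|=7: {0,3,4,5,6,7,8}:35  {1,2,4,5,6,7,8}:21  {2,3,4,5,6,7,8}:35
  start at 0(c): 56
  start at 1(b): 70
sum over floor = 126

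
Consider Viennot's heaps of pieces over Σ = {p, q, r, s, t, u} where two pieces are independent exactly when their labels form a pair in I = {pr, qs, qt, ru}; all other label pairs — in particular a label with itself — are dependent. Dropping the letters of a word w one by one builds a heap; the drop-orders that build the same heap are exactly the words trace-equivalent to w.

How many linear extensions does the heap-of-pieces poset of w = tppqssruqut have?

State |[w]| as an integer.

#0=t has no predecessor
#1=p depends on [0:t]
#2=p depends on [1:p]
#3=q depends on [2:p]
#4=s depends on [2:p]
#5=s depends on [4:s]
#6=r depends on [3:q, 5:s]
#7=u depends on [3:q, 5:s]
#8=q depends on [6:r, 7:u]
#9=u depends on [8:q]
#10=t depends on [9:u]
sources: [0:t]
N(rest) = Σ N(rest − s) over sources s of rest; N(one piece) = 1:
  size 1 → [10]=1
  size 2 → [9,10]=1
  size 3 → [8,9,10]=1
  size 4 → [6,8,9,10]=1  [7,8,9,10]=1
  size 5 → [6,7,8,9,10]=2
  size 6 → [3,6,7,8,9,10]=2  [5,6,7,8,9,10]=2
  size 7 → [3,5,6,7,8,9,10]=4  [4,5,6,7,8,9,10]=2
  size 8 → [3,4,5,6,7,8,9,10]=6
  size 9 → [2,3,4,5,6,7,8,9,10]=6
  first=0(t) contributes 6

6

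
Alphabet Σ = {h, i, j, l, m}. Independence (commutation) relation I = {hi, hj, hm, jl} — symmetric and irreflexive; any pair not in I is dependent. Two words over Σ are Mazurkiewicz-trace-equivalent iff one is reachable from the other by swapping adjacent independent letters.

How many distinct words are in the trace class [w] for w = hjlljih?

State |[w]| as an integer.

0(h) covers ∅
1(j) covers ∅
2(l) covers 0:h
3(l) covers 2:l
4(j) covers 1:j
5(i) covers 3:l, 4:j
6(h) covers 3:l
floor of heap: 0:h, 1:j
completions by unplaced set U, small U first (add the entries for U minus each lowest piece of U):
  |U|=1: {5}:1  {6}:1
  |U|=2: {4,5}:1  {5,6}:2
  |U|=3: {1,4,5}:1  {3,5,6}:2  {4,5,6}:3
  |U|=4: {1,4,5,6}:4  {2,3,5,6}:2  {3,4,5,6}:5
  |U|=5: {0,2,3,5,6}:2  {1,3,4,5,6}:9  {2,3,4,5,6}:7
  start at 0(h): 16
  start at 1(j): 9
sum over floor = 25

25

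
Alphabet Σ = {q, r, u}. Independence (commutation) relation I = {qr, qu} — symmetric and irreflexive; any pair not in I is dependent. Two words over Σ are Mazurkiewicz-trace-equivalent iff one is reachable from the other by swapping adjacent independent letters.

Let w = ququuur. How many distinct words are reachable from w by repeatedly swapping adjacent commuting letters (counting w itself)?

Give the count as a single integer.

21

drop 0:q onto floor
drop 1:u onto floor
drop 2:q onto {0:q}
drop 3:u onto {1:u}
drop 4:u onto {3:u}
drop 5:u onto {4:u}
drop 6:r onto {5:u}
ground layer = {0:q, 1:u}
drop-orders for the pieces not yet dropped (sum over which currently-grounded one goes next):
  1 to go: {2} 1  {6} 1
  2 to go: {0,2} 1  {2,6} 2  {5,6} 1
  3 to go: {0,2,6} 3  {2,5,6} 3  {4,5,6} 1
  4 to go: {0,2,5,6} 6  {2,4,5,6} 4  {3,4,5,6} 1
  5 to go: {0,2,4,5,6} 10  {1,3,4,5,6} 1  {2,3,4,5,6} 5
  if 0:q drops first: 6 orders
  if 1:u drops first: 15 orders
heap linearizations: 21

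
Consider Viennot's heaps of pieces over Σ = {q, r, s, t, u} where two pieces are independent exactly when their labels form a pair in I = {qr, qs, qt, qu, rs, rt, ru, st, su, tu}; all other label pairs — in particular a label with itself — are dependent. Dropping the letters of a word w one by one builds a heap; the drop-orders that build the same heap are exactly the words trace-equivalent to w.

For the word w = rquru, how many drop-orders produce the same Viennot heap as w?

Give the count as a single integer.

30

piece 0:r — minimal
piece 1:q — minimal
piece 2:u — minimal
piece 3:r rests on {0:r}
piece 4:u rests on {2:u}
minimal pieces: {0:r, 1:q, 2:u}
ways to finish when only these pieces remain (= sum over removing one remaining piece with nothing left below it):
  1 left: {1}→1  {3}→1  {4}→1
  2 left: {0,3}→1  {1,3}→2  {1,4}→2  {2,4}→1  {3,4}→2
  3 left: {0,1,3}→3  {0,3,4}→3  {1,2,4}→3  {1,3,4}→6  {2,3,4}→3
  placing 0:r first → 12 extensions
  placing 1:q first → 6 extensions
  placing 2:u first → 12 extensions
total linear extensions = 30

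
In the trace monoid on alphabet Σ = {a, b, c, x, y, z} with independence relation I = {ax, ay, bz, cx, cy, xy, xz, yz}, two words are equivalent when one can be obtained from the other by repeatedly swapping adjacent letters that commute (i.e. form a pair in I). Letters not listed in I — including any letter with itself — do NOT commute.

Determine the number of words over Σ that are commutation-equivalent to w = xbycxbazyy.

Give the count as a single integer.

drop 0:x onto floor
drop 1:b onto {0:x}
drop 2:y onto {1:b}
drop 3:c onto {1:b}
drop 4:x onto {1:b}
drop 5:b onto {2:y, 3:c, 4:x}
drop 6:a onto {5:b}
drop 7:z onto {6:a}
drop 8:y onto {5:b}
drop 9:y onto {8:y}
ground layer = {0:x}
drop-orders for the pieces not yet dropped (sum over which currently-grounded one goes next):
  1 to go: {7} 1  {9} 1
  2 to go: {6,7} 1  {7,9} 2  {8,9} 1
  3 to go: {6,7,9} 3  {7,8,9} 3
  4 to go: {6,7,8,9} 6
  5 to go: {5,6,7,8,9} 6
  6 to go: {2,5,6,7,8,9} 6  {3,5,6,7,8,9} 6  {4,5,6,7,8,9} 6
  7 to go: {2,3,5,6,7,8,9} 12  {2,4,5,6,7,8,9} 12  {3,4,5,6,7,8,9} 12
  8 to go: {2,3,4,5,6,7,8,9} 36
  if 0:x drops first: 36 orders

36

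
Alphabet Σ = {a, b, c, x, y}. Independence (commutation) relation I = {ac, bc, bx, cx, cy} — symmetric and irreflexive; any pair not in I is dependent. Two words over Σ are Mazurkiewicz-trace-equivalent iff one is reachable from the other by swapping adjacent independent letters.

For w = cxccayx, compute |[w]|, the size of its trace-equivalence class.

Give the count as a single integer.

35

0(c) covers ∅
1(x) covers ∅
2(c) covers 0:c
3(c) covers 2:c
4(a) covers 1:x
5(y) covers 4:a
6(x) covers 5:y
floor of heap: 0:c, 1:x
completions by unplaced set U, small U first (add the entries for U minus each lowest piece of U):
  |U|=1: {3}:1  {6}:1
  |U|=2: {2,3}:1  {3,6}:2  {5,6}:1
  |U|=3: {0,2,3}:1  {2,3,6}:3  {3,5,6}:3  {4,5,6}:1
  |U|=4: {0,2,3,6}:4  {1,4,5,6}:1  {2,3,5,6}:6  {3,4,5,6}:4
  |U|=5: {0,2,3,5,6}:10  {1,3,4,5,6}:5  {2,3,4,5,6}:10
  start at 0(c): 15
  start at 1(x): 20
sum over floor = 35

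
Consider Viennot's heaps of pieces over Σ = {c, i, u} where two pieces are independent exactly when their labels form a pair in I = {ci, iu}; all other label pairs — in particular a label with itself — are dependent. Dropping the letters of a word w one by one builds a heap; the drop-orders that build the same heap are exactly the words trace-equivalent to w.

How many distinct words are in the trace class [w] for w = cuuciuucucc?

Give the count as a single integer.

11

piece 0:c — minimal
piece 1:u rests on {0:c}
piece 2:u rests on {1:u}
piece 3:c rests on {2:u}
piece 4:i — minimal
piece 5:u rests on {3:c}
piece 6:u rests on {5:u}
piece 7:c rests on {6:u}
piece 8:u rests on {7:c}
piece 9:c rests on {8:u}
piece 10:c rests on {9:c}
minimal pieces: {0:c, 4:i}
ways to finish when only these pieces remain (= sum over removing one remaining piece with nothing left below it):
  1 left: {4}→1  {10}→1
  2 left: {4,10}→2  {9,10}→1
  3 left: {4,9,10}→3  {8,9,10}→1
  4 left: {4,8,9,10}→4  {7,8,9,10}→1
  5 left: {4,7,8,9,10}→5  {6,7,8,9,10}→1
  6 left: {4,6,7,8,9,10}→6  {5,6,7,8,9,10}→1
  7 left: {3,5,6,7,8,9,10}→1  {4,5,6,7,8,9,10}→7
  8 left: {2,3,5,6,7,8,9,10}→1  {3,4,5,6,7,8,9,10}→8
  9 left: {1,2,3,5,6,7,8,9,10}→1  {2,3,4,5,6,7,8,9,10}→9
  placing 0:c first → 10 extensions
  placing 4:i first → 1 extensions
total linear extensions = 11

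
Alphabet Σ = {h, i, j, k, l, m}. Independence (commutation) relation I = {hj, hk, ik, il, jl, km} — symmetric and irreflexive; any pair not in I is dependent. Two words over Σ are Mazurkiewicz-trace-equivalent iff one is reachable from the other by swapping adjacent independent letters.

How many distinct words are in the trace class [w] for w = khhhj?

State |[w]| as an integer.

10

0(k) covers ∅
1(h) covers ∅
2(h) covers 1:h
3(h) covers 2:h
4(j) covers 0:k
floor of heap: 0:k, 1:h
completions by unplaced set U, small U first (add the entries for U minus each lowest piece of U):
  |U|=1: {3}:1  {4}:1
  |U|=2: {0,4}:1  {2,3}:1  {3,4}:2
  |U|=3: {0,3,4}:3  {1,2,3}:1  {2,3,4}:3
  start at 0(k): 4
  start at 1(h): 6
sum over floor = 10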